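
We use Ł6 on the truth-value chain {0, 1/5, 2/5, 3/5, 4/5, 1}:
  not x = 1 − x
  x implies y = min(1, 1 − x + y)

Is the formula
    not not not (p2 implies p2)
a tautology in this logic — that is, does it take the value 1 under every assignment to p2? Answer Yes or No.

No

Counterexample: take p2 = 0.
p2 implies p2 = 0 implies 0 = 1
not (p2 implies p2) = not 1 = 0
not not (p2 implies p2) = not 0 = 1
not not not (p2 implies p2) = not 1 = 0
This gives 0 ≠ 1.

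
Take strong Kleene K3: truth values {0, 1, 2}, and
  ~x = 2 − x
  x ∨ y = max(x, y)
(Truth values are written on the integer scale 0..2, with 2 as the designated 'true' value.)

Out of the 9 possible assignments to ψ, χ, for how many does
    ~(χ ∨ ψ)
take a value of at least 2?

ψ = 0, χ = 0 ↦ 2  ≥
ψ = 0, χ = 1 ↦ 1  <
ψ = 0, χ = 2 ↦ 0  <
ψ = 1, χ = 0 ↦ 1  <
ψ = 1, χ = 1 ↦ 1  <
ψ = 1, χ = 2 ↦ 0  <
ψ = 2, χ = 0 ↦ 0  <
ψ = 2, χ = 1 ↦ 0  <
ψ = 2, χ = 2 ↦ 0  <
So 1 of the 9 assignments meets the threshold.

1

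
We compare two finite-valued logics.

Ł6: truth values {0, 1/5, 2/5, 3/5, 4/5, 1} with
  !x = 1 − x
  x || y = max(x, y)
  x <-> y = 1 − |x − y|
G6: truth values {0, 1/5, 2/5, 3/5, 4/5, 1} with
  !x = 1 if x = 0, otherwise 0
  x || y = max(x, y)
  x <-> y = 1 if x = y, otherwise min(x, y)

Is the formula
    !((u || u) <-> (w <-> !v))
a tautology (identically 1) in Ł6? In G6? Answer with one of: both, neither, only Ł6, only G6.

neither

In Ł6: at u = 0, v = 0, w = 0 the value is 0 — not a tautology.
In G6: at u = 0, v = 0, w = 0 the value is 0 — not a tautology.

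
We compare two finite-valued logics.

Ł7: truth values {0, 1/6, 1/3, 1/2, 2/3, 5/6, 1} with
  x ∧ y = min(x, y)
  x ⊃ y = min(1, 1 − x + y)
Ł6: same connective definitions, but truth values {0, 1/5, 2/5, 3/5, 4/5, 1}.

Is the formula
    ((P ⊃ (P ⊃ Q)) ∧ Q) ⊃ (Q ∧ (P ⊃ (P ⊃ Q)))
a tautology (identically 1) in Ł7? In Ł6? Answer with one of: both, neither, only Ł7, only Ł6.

In Ł7: every assignment gives 1 — tautology.
In Ł6: every assignment gives 1 — tautology.

both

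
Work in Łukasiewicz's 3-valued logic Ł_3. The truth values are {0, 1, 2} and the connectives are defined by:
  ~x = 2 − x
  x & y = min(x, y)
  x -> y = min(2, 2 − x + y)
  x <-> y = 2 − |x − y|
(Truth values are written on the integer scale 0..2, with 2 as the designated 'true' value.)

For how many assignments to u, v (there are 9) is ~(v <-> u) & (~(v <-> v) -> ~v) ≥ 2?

u = 0, v = 0 ↦ 0  <
u = 0, v = 1 ↦ 1  <
u = 0, v = 2 ↦ 2  ≥
u = 1, v = 0 ↦ 1  <
u = 1, v = 1 ↦ 0  <
u = 1, v = 2 ↦ 1  <
u = 2, v = 0 ↦ 2  ≥
u = 2, v = 1 ↦ 1  <
u = 2, v = 2 ↦ 0  <
So 2 of the 9 assignments meet the threshold.

2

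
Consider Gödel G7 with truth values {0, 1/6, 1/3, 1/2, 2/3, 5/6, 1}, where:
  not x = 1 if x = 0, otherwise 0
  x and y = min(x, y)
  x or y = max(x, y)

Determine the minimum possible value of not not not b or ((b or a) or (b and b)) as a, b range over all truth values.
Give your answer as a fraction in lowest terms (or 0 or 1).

1/6

Take a = 0, b = 1/6:
not b = not 1/6 = 0
not not b = not 0 = 1
not not not b = not 1 = 0
b or a = 1/6 or 0 = 1/6
b and b = 1/6 and 1/6 = 1/6
(b or a) or (b and b) = 1/6 or 1/6 = 1/6
not not not b or ((b or a) or (b and b)) = 0 or 1/6 = 1/6
No assignment yields a value below 1/6, so this is the minimum.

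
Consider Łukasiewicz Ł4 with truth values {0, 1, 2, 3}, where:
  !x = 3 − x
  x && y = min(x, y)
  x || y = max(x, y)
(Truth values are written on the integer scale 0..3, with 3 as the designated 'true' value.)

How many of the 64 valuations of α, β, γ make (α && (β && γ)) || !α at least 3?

17

value 3: 17 assignments (counts)
value 2: 23 assignments
value 1: 17 assignments
value 0: 7 assignments
So 17 of the 64 assignments meet the threshold.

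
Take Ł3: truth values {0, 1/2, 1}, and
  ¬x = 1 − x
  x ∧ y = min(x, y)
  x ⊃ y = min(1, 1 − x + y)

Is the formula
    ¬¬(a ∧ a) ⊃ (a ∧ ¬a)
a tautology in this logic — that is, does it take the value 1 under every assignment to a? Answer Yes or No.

Counterexample: take a = 1.
a ∧ a = 1 ∧ 1 = 1
¬(a ∧ a) = ¬1 = 0
¬¬(a ∧ a) = ¬0 = 1
¬a = ¬1 = 0
a ∧ ¬a = 1 ∧ 0 = 0
¬¬(a ∧ a) ⊃ (a ∧ ¬a) = 1 ⊃ 0 = 0
This gives 0 ≠ 1.

No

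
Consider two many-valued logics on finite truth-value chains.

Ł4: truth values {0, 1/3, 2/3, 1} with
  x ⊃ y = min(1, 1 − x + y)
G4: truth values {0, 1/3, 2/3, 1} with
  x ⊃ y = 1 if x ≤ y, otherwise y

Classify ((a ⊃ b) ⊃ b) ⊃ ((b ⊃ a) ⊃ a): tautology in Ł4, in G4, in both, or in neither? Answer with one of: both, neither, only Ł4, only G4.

In Ł4: every assignment gives 1 — tautology.
In G4: at a = 1/3, b = 0 the value is 1/3 — not a tautology.

only Ł4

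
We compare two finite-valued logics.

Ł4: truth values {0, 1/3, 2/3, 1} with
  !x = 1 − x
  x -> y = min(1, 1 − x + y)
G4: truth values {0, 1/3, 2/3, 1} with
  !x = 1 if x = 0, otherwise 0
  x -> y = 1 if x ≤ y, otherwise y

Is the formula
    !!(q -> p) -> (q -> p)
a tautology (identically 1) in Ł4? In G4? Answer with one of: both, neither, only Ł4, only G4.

only Ł4

In Ł4: every assignment gives 1 — tautology.
In G4: at p = 1/3, q = 2/3 the value is 1/3 — not a tautology.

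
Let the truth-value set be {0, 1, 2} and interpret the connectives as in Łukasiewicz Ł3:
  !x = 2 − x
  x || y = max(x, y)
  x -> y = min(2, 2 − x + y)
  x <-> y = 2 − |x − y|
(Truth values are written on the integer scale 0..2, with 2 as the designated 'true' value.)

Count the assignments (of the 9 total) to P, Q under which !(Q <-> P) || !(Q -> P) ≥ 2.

2

P = 0, Q = 0 ↦ 0  <
P = 0, Q = 1 ↦ 1  <
P = 0, Q = 2 ↦ 2  ≥
P = 1, Q = 0 ↦ 1  <
P = 1, Q = 1 ↦ 0  <
P = 1, Q = 2 ↦ 1  <
P = 2, Q = 0 ↦ 2  ≥
P = 2, Q = 1 ↦ 1  <
P = 2, Q = 2 ↦ 0  <
So 2 of the 9 assignments meet the threshold.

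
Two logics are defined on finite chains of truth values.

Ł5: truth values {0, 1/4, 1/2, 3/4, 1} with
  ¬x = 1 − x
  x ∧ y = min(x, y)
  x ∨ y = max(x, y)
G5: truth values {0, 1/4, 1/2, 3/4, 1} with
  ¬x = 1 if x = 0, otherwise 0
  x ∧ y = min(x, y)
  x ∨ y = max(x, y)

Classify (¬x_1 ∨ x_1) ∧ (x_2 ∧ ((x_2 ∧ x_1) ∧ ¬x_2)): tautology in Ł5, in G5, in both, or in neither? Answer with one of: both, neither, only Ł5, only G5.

neither

In Ł5: at x_1 = 0, x_2 = 0 the value is 0 — not a tautology.
In G5: at x_1 = 0, x_2 = 0 the value is 0 — not a tautology.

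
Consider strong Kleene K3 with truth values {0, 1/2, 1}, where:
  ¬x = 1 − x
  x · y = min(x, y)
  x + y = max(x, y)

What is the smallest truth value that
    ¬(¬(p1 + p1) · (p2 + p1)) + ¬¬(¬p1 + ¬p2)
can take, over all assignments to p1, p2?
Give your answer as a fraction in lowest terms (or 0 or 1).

Take p1 = 1/2, p2 = 1/2:
p1 + p1 = 1/2 + 1/2 = 1/2
¬(p1 + p1) = ¬1/2 = 1/2
p2 + p1 = 1/2 + 1/2 = 1/2
¬(p1 + p1) · (p2 + p1) = 1/2 · 1/2 = 1/2
¬(¬(p1 + p1) · (p2 + p1)) = ¬1/2 = 1/2
¬p1 = ¬1/2 = 1/2
¬p2 = ¬1/2 = 1/2
¬p1 + ¬p2 = 1/2 + 1/2 = 1/2
¬(¬p1 + ¬p2) = ¬1/2 = 1/2
¬¬(¬p1 + ¬p2) = ¬1/2 = 1/2
¬(¬(p1 + p1) · (p2 + p1)) + ¬¬(¬p1 + ¬p2) = 1/2 + 1/2 = 1/2
No assignment yields a value below 1/2, so this is the minimum.

1/2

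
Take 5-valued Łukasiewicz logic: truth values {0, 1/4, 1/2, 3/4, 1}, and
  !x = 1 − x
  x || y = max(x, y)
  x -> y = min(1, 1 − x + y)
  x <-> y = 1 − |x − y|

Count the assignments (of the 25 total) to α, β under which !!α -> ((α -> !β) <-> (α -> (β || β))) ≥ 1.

value 1: 17 assignments (counts)
value 3/4: 2 assignments
value 1/2: 4 assignments
value 0: 2 assignments
So 17 of the 25 assignments meet the threshold.

17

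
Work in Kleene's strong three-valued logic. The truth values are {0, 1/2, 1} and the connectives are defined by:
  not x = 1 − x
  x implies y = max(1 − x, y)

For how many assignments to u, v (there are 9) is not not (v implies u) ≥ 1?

5

u = 0, v = 0 ↦ 1  ≥
u = 0, v = 1/2 ↦ 1/2  <
u = 0, v = 1 ↦ 0  <
u = 1/2, v = 0 ↦ 1  ≥
u = 1/2, v = 1/2 ↦ 1/2  <
u = 1/2, v = 1 ↦ 1/2  <
u = 1, v = 0 ↦ 1  ≥
u = 1, v = 1/2 ↦ 1  ≥
u = 1, v = 1 ↦ 1  ≥
So 5 of the 9 assignments meet the threshold.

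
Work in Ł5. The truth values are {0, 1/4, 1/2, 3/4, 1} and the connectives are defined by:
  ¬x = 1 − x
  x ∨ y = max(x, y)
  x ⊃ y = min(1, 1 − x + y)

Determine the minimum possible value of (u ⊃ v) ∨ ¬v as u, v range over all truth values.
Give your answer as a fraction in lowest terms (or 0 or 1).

1/2

Take u = 1, v = 1/2:
u ⊃ v = 1 ⊃ 1/2 = 1/2
¬v = ¬1/2 = 1/2
(u ⊃ v) ∨ ¬v = 1/2 ∨ 1/2 = 1/2
No assignment yields a value below 1/2, so this is the minimum.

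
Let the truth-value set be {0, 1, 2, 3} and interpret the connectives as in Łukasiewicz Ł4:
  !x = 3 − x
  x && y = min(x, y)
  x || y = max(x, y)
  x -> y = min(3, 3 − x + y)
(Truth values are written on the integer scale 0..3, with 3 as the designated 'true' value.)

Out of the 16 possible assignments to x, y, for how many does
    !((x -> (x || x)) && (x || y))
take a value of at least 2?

x = 0, y = 0 ↦ 3  ≥
x = 0, y = 1 ↦ 2  ≥
x = 0, y = 2 ↦ 1  <
x = 0, y = 3 ↦ 0  <
x = 1, y = 0 ↦ 2  ≥
x = 1, y = 1 ↦ 2  ≥
x = 1, y = 2 ↦ 1  <
x = 1, y = 3 ↦ 0  <
x = 2, y = 0 ↦ 1  <
x = 2, y = 1 ↦ 1  <
x = 2, y = 2 ↦ 1  <
x = 2, y = 3 ↦ 0  <
x = 3, y = 0 ↦ 0  <
x = 3, y = 1 ↦ 0  <
x = 3, y = 2 ↦ 0  <
x = 3, y = 3 ↦ 0  <
So 4 of the 16 assignments meet the threshold.

4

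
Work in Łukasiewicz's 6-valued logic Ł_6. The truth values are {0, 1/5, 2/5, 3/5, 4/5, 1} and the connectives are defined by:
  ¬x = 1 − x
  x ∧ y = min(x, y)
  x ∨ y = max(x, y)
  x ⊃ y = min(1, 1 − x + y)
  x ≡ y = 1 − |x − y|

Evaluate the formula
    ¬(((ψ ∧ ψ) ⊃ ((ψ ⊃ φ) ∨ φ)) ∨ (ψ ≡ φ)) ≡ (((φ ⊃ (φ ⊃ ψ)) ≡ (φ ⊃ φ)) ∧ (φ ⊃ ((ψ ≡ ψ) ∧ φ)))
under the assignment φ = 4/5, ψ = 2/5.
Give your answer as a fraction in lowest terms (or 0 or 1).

ψ ∧ ψ = 2/5 ∧ 2/5 = 2/5
ψ ⊃ φ = 2/5 ⊃ 4/5 = 1
(ψ ⊃ φ) ∨ φ = 1 ∨ 4/5 = 1
(ψ ∧ ψ) ⊃ ((ψ ⊃ φ) ∨ φ) = 2/5 ⊃ 1 = 1
ψ ≡ φ = 2/5 ≡ 4/5 = 3/5
((ψ ∧ ψ) ⊃ ((ψ ⊃ φ) ∨ φ)) ∨ (ψ ≡ φ) = 1 ∨ 3/5 = 1
¬(((ψ ∧ ψ) ⊃ ((ψ ⊃ φ) ∨ φ)) ∨ (ψ ≡ φ)) = ¬1 = 0
φ ⊃ ψ = 4/5 ⊃ 2/5 = 3/5
φ ⊃ (φ ⊃ ψ) = 4/5 ⊃ 3/5 = 4/5
φ ⊃ φ = 4/5 ⊃ 4/5 = 1
(φ ⊃ (φ ⊃ ψ)) ≡ (φ ⊃ φ) = 4/5 ≡ 1 = 4/5
ψ ≡ ψ = 2/5 ≡ 2/5 = 1
(ψ ≡ ψ) ∧ φ = 1 ∧ 4/5 = 4/5
φ ⊃ ((ψ ≡ ψ) ∧ φ) = 4/5 ⊃ 4/5 = 1
((φ ⊃ (φ ⊃ ψ)) ≡ (φ ⊃ φ)) ∧ (φ ⊃ ((ψ ≡ ψ) ∧ φ)) = 4/5 ∧ 1 = 4/5
¬(((ψ ∧ ψ) ⊃ ((ψ ⊃ φ) ∨ φ)) ∨ (ψ ≡ φ)) ≡ (((φ ⊃ (φ ⊃ ψ)) ≡ (φ ⊃ φ)) ∧ (φ ⊃ ((ψ ≡ ψ) ∧ φ))) = 0 ≡ 4/5 = 1/5

1/5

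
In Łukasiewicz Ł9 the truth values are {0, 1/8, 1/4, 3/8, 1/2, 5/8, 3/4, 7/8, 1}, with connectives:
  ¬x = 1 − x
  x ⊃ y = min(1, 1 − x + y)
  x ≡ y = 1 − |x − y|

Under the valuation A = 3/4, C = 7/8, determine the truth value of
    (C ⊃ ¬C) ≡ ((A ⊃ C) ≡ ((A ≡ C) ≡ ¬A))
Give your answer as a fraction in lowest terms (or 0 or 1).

7/8

¬C = ¬7/8 = 1/8
C ⊃ ¬C = 7/8 ⊃ 1/8 = 1/4
A ⊃ C = 3/4 ⊃ 7/8 = 1
A ≡ C = 3/4 ≡ 7/8 = 7/8
¬A = ¬3/4 = 1/4
(A ≡ C) ≡ ¬A = 7/8 ≡ 1/4 = 3/8
(A ⊃ C) ≡ ((A ≡ C) ≡ ¬A) = 1 ≡ 3/8 = 3/8
(C ⊃ ¬C) ≡ ((A ⊃ C) ≡ ((A ≡ C) ≡ ¬A)) = 1/4 ≡ 3/8 = 7/8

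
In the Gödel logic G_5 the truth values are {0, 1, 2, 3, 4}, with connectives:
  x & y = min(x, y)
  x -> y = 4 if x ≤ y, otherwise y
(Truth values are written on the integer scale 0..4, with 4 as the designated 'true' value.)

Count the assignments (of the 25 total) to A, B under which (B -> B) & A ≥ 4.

value 4: 5 assignments (counts)
value 3: 5 assignments
value 2: 5 assignments
value 1: 5 assignments
value 0: 5 assignments
So 5 of the 25 assignments meet the threshold.

5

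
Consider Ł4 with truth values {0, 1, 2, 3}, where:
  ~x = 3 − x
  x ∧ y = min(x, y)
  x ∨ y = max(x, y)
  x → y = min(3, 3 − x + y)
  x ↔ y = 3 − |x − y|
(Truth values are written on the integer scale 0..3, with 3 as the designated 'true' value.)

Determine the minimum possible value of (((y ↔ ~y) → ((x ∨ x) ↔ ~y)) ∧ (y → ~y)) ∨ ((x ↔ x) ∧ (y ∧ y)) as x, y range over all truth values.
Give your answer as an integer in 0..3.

2

Take x = 0, y = 1:
~y = ~1 = 2
y ↔ ~y = 1 ↔ 2 = 2
x ∨ x = 0 ∨ 0 = 0
~y = ~1 = 2
(x ∨ x) ↔ ~y = 0 ↔ 2 = 1
(y ↔ ~y) → ((x ∨ x) ↔ ~y) = 2 → 1 = 2
~y = ~1 = 2
y → ~y = 1 → 2 = 3
((y ↔ ~y) → ((x ∨ x) ↔ ~y)) ∧ (y → ~y) = 2 ∧ 3 = 2
x ↔ x = 0 ↔ 0 = 3
y ∧ y = 1 ∧ 1 = 1
(x ↔ x) ∧ (y ∧ y) = 3 ∧ 1 = 1
(((y ↔ ~y) → ((x ∨ x) ↔ ~y)) ∧ (y → ~y)) ∨ ((x ↔ x) ∧ (y ∧ y)) = 2 ∨ 1 = 2
No assignment yields a value below 2, so this is the minimum.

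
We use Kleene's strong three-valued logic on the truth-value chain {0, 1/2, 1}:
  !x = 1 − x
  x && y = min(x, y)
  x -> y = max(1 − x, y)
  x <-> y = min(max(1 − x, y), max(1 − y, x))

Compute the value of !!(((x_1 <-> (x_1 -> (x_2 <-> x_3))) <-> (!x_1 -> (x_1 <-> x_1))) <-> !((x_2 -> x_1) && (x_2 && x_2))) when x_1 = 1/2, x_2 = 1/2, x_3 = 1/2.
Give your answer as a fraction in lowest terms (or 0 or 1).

1/2

x_2 <-> x_3 = 1/2 <-> 1/2 = 1/2
x_1 -> (x_2 <-> x_3) = 1/2 -> 1/2 = 1/2
x_1 <-> (x_1 -> (x_2 <-> x_3)) = 1/2 <-> 1/2 = 1/2
!x_1 = !1/2 = 1/2
x_1 <-> x_1 = 1/2 <-> 1/2 = 1/2
!x_1 -> (x_1 <-> x_1) = 1/2 -> 1/2 = 1/2
(x_1 <-> (x_1 -> (x_2 <-> x_3))) <-> (!x_1 -> (x_1 <-> x_1)) = 1/2 <-> 1/2 = 1/2
x_2 -> x_1 = 1/2 -> 1/2 = 1/2
x_2 && x_2 = 1/2 && 1/2 = 1/2
(x_2 -> x_1) && (x_2 && x_2) = 1/2 && 1/2 = 1/2
!((x_2 -> x_1) && (x_2 && x_2)) = !1/2 = 1/2
((x_1 <-> (x_1 -> (x_2 <-> x_3))) <-> (!x_1 -> (x_1 <-> x_1))) <-> !((x_2 -> x_1) && (x_2 && x_2)) = 1/2 <-> 1/2 = 1/2
!(((x_1 <-> (x_1 -> (x_2 <-> x_3))) <-> (!x_1 -> (x_1 <-> x_1))) <-> !((x_2 -> x_1) && (x_2 && x_2))) = !1/2 = 1/2
!!(((x_1 <-> (x_1 -> (x_2 <-> x_3))) <-> (!x_1 -> (x_1 <-> x_1))) <-> !((x_2 -> x_1) && (x_2 && x_2))) = !1/2 = 1/2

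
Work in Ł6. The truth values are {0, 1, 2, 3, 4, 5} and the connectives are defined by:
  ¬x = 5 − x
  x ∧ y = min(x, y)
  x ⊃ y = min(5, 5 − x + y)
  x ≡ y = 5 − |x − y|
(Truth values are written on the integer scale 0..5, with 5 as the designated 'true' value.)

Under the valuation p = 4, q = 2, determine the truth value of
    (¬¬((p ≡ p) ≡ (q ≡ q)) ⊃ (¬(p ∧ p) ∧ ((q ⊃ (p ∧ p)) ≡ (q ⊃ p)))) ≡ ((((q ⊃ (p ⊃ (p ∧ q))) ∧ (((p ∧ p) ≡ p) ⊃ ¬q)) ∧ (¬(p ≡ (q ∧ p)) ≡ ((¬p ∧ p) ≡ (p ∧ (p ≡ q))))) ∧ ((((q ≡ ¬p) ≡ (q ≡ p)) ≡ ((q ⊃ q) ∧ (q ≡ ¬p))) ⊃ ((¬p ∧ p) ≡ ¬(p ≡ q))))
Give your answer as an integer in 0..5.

p ≡ p = 4 ≡ 4 = 5
q ≡ q = 2 ≡ 2 = 5
(p ≡ p) ≡ (q ≡ q) = 5 ≡ 5 = 5
¬((p ≡ p) ≡ (q ≡ q)) = ¬5 = 0
¬¬((p ≡ p) ≡ (q ≡ q)) = ¬0 = 5
p ∧ p = 4 ∧ 4 = 4
¬(p ∧ p) = ¬4 = 1
p ∧ p = 4 ∧ 4 = 4
q ⊃ (p ∧ p) = 2 ⊃ 4 = 5
q ⊃ p = 2 ⊃ 4 = 5
(q ⊃ (p ∧ p)) ≡ (q ⊃ p) = 5 ≡ 5 = 5
¬(p ∧ p) ∧ ((q ⊃ (p ∧ p)) ≡ (q ⊃ p)) = 1 ∧ 5 = 1
¬¬((p ≡ p) ≡ (q ≡ q)) ⊃ (¬(p ∧ p) ∧ ((q ⊃ (p ∧ p)) ≡ (q ⊃ p))) = 5 ⊃ 1 = 1
p ∧ q = 4 ∧ 2 = 2
p ⊃ (p ∧ q) = 4 ⊃ 2 = 3
q ⊃ (p ⊃ (p ∧ q)) = 2 ⊃ 3 = 5
p ∧ p = 4 ∧ 4 = 4
(p ∧ p) ≡ p = 4 ≡ 4 = 5
¬q = ¬2 = 3
((p ∧ p) ≡ p) ⊃ ¬q = 5 ⊃ 3 = 3
(q ⊃ (p ⊃ (p ∧ q))) ∧ (((p ∧ p) ≡ p) ⊃ ¬q) = 5 ∧ 3 = 3
q ∧ p = 2 ∧ 4 = 2
p ≡ (q ∧ p) = 4 ≡ 2 = 3
¬(p ≡ (q ∧ p)) = ¬3 = 2
¬p = ¬4 = 1
¬p ∧ p = 1 ∧ 4 = 1
p ≡ q = 4 ≡ 2 = 3
p ∧ (p ≡ q) = 4 ∧ 3 = 3
(¬p ∧ p) ≡ (p ∧ (p ≡ q)) = 1 ≡ 3 = 3
¬(p ≡ (q ∧ p)) ≡ ((¬p ∧ p) ≡ (p ∧ (p ≡ q))) = 2 ≡ 3 = 4
((q ⊃ (p ⊃ (p ∧ q))) ∧ (((p ∧ p) ≡ p) ⊃ ¬q)) ∧ (¬(p ≡ (q ∧ p)) ≡ ((¬p ∧ p) ≡ (p ∧ (p ≡ q)))) = 3 ∧ 4 = 3
¬p = ¬4 = 1
q ≡ ¬p = 2 ≡ 1 = 4
q ≡ p = 2 ≡ 4 = 3
(q ≡ ¬p) ≡ (q ≡ p) = 4 ≡ 3 = 4
q ⊃ q = 2 ⊃ 2 = 5
¬p = ¬4 = 1
q ≡ ¬p = 2 ≡ 1 = 4
(q ⊃ q) ∧ (q ≡ ¬p) = 5 ∧ 4 = 4
((q ≡ ¬p) ≡ (q ≡ p)) ≡ ((q ⊃ q) ∧ (q ≡ ¬p)) = 4 ≡ 4 = 5
¬p = ¬4 = 1
¬p ∧ p = 1 ∧ 4 = 1
p ≡ q = 4 ≡ 2 = 3
¬(p ≡ q) = ¬3 = 2
(¬p ∧ p) ≡ ¬(p ≡ q) = 1 ≡ 2 = 4
(((q ≡ ¬p) ≡ (q ≡ p)) ≡ ((q ⊃ q) ∧ (q ≡ ¬p))) ⊃ ((¬p ∧ p) ≡ ¬(p ≡ q)) = 5 ⊃ 4 = 4
(((q ⊃ (p ⊃ (p ∧ q))) ∧ (((p ∧ p) ≡ p) ⊃ ¬q)) ∧ (¬(p ≡ (q ∧ p)) ≡ ((¬p ∧ p) ≡ (p ∧ (p ≡ q))))) ∧ ((((q ≡ ¬p) ≡ (q ≡ p)) ≡ ((q ⊃ q) ∧ (q ≡ ¬p))) ⊃ ((¬p ∧ p) ≡ ¬(p ≡ q))) = 3 ∧ 4 = 3
(¬¬((p ≡ p) ≡ (q ≡ q)) ⊃ (¬(p ∧ p) ∧ ((q ⊃ (p ∧ p)) ≡ (q ⊃ p)))) ≡ ((((q ⊃ (p ⊃ (p ∧ q))) ∧ (((p ∧ p) ≡ p) ⊃ ¬q)) ∧ (¬(p ≡ (q ∧ p)) ≡ ((¬p ∧ p) ≡ (p ∧ (p ≡ q))))) ∧ ((((q ≡ ¬p) ≡ (q ≡ p)) ≡ ((q ⊃ q) ∧ (q ≡ ¬p))) ⊃ ((¬p ∧ p) ≡ ¬(p ≡ q)))) = 1 ≡ 3 = 3

3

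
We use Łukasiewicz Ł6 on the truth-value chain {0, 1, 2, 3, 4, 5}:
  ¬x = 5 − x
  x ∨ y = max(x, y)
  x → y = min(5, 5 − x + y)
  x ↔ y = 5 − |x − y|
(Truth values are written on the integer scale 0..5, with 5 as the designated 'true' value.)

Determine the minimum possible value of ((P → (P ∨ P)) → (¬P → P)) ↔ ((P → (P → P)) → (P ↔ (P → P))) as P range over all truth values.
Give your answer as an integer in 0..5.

Take P = 2:
P ∨ P = 2 ∨ 2 = 2
P → (P ∨ P) = 2 → 2 = 5
¬P = ¬2 = 3
¬P → P = 3 → 2 = 4
(P → (P ∨ P)) → (¬P → P) = 5 → 4 = 4
P → P = 2 → 2 = 5
P → (P → P) = 2 → 5 = 5
P → P = 2 → 2 = 5
P ↔ (P → P) = 2 ↔ 5 = 2
(P → (P → P)) → (P ↔ (P → P)) = 5 → 2 = 2
((P → (P ∨ P)) → (¬P → P)) ↔ ((P → (P → P)) → (P ↔ (P → P))) = 4 ↔ 2 = 3
No assignment yields a value below 3, so this is the minimum.

3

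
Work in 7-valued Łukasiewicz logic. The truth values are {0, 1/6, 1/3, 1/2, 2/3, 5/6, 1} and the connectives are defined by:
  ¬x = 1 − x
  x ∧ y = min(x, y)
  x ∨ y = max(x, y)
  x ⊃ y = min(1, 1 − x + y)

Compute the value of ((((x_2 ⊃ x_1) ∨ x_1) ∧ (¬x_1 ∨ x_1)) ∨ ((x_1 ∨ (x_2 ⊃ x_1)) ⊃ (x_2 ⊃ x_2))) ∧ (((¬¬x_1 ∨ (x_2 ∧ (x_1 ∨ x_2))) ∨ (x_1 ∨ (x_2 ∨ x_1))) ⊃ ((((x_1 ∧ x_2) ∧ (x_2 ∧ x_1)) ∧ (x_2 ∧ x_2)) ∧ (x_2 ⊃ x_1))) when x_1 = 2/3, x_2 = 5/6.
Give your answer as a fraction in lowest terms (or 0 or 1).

x_2 ⊃ x_1 = 5/6 ⊃ 2/3 = 5/6
(x_2 ⊃ x_1) ∨ x_1 = 5/6 ∨ 2/3 = 5/6
¬x_1 = ¬2/3 = 1/3
¬x_1 ∨ x_1 = 1/3 ∨ 2/3 = 2/3
((x_2 ⊃ x_1) ∨ x_1) ∧ (¬x_1 ∨ x_1) = 5/6 ∧ 2/3 = 2/3
x_2 ⊃ x_1 = 5/6 ⊃ 2/3 = 5/6
x_1 ∨ (x_2 ⊃ x_1) = 2/3 ∨ 5/6 = 5/6
x_2 ⊃ x_2 = 5/6 ⊃ 5/6 = 1
(x_1 ∨ (x_2 ⊃ x_1)) ⊃ (x_2 ⊃ x_2) = 5/6 ⊃ 1 = 1
(((x_2 ⊃ x_1) ∨ x_1) ∧ (¬x_1 ∨ x_1)) ∨ ((x_1 ∨ (x_2 ⊃ x_1)) ⊃ (x_2 ⊃ x_2)) = 2/3 ∨ 1 = 1
¬x_1 = ¬2/3 = 1/3
¬¬x_1 = ¬1/3 = 2/3
x_1 ∨ x_2 = 2/3 ∨ 5/6 = 5/6
x_2 ∧ (x_1 ∨ x_2) = 5/6 ∧ 5/6 = 5/6
¬¬x_1 ∨ (x_2 ∧ (x_1 ∨ x_2)) = 2/3 ∨ 5/6 = 5/6
x_2 ∨ x_1 = 5/6 ∨ 2/3 = 5/6
x_1 ∨ (x_2 ∨ x_1) = 2/3 ∨ 5/6 = 5/6
(¬¬x_1 ∨ (x_2 ∧ (x_1 ∨ x_2))) ∨ (x_1 ∨ (x_2 ∨ x_1)) = 5/6 ∨ 5/6 = 5/6
x_1 ∧ x_2 = 2/3 ∧ 5/6 = 2/3
x_2 ∧ x_1 = 5/6 ∧ 2/3 = 2/3
(x_1 ∧ x_2) ∧ (x_2 ∧ x_1) = 2/3 ∧ 2/3 = 2/3
x_2 ∧ x_2 = 5/6 ∧ 5/6 = 5/6
((x_1 ∧ x_2) ∧ (x_2 ∧ x_1)) ∧ (x_2 ∧ x_2) = 2/3 ∧ 5/6 = 2/3
x_2 ⊃ x_1 = 5/6 ⊃ 2/3 = 5/6
(((x_1 ∧ x_2) ∧ (x_2 ∧ x_1)) ∧ (x_2 ∧ x_2)) ∧ (x_2 ⊃ x_1) = 2/3 ∧ 5/6 = 2/3
((¬¬x_1 ∨ (x_2 ∧ (x_1 ∨ x_2))) ∨ (x_1 ∨ (x_2 ∨ x_1))) ⊃ ((((x_1 ∧ x_2) ∧ (x_2 ∧ x_1)) ∧ (x_2 ∧ x_2)) ∧ (x_2 ⊃ x_1)) = 5/6 ⊃ 2/3 = 5/6
((((x_2 ⊃ x_1) ∨ x_1) ∧ (¬x_1 ∨ x_1)) ∨ ((x_1 ∨ (x_2 ⊃ x_1)) ⊃ (x_2 ⊃ x_2))) ∧ (((¬¬x_1 ∨ (x_2 ∧ (x_1 ∨ x_2))) ∨ (x_1 ∨ (x_2 ∨ x_1))) ⊃ ((((x_1 ∧ x_2) ∧ (x_2 ∧ x_1)) ∧ (x_2 ∧ x_2)) ∧ (x_2 ⊃ x_1))) = 1 ∧ 5/6 = 5/6

5/6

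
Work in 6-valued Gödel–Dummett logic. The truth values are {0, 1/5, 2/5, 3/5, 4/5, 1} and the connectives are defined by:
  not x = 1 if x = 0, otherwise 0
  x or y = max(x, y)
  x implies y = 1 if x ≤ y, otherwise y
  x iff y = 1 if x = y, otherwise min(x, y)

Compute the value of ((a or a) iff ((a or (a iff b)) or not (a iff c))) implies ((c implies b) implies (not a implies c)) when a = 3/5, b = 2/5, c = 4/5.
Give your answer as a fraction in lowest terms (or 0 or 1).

1

a or a = 3/5 or 3/5 = 3/5
a iff b = 3/5 iff 2/5 = 2/5
a or (a iff b) = 3/5 or 2/5 = 3/5
a iff c = 3/5 iff 4/5 = 3/5
not (a iff c) = not 3/5 = 0
(a or (a iff b)) or not (a iff c) = 3/5 or 0 = 3/5
(a or a) iff ((a or (a iff b)) or not (a iff c)) = 3/5 iff 3/5 = 1
c implies b = 4/5 implies 2/5 = 2/5
not a = not 3/5 = 0
not a implies c = 0 implies 4/5 = 1
(c implies b) implies (not a implies c) = 2/5 implies 1 = 1
((a or a) iff ((a or (a iff b)) or not (a iff c))) implies ((c implies b) implies (not a implies c)) = 1 implies 1 = 1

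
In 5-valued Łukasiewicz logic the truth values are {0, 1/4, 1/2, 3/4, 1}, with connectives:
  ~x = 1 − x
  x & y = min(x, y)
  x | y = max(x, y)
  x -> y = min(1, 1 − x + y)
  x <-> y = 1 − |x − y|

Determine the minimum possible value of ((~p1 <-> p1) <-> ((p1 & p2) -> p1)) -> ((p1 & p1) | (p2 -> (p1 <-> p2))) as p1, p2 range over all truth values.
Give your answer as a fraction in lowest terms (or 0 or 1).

1/2

Take p1 = 1/2, p2 = 1:
~p1 = ~1/2 = 1/2
~p1 <-> p1 = 1/2 <-> 1/2 = 1
p1 & p2 = 1/2 & 1 = 1/2
(p1 & p2) -> p1 = 1/2 -> 1/2 = 1
(~p1 <-> p1) <-> ((p1 & p2) -> p1) = 1 <-> 1 = 1
p1 & p1 = 1/2 & 1/2 = 1/2
p1 <-> p2 = 1/2 <-> 1 = 1/2
p2 -> (p1 <-> p2) = 1 -> 1/2 = 1/2
(p1 & p1) | (p2 -> (p1 <-> p2)) = 1/2 | 1/2 = 1/2
((~p1 <-> p1) <-> ((p1 & p2) -> p1)) -> ((p1 & p1) | (p2 -> (p1 <-> p2))) = 1 -> 1/2 = 1/2
No assignment yields a value below 1/2, so this is the minimum.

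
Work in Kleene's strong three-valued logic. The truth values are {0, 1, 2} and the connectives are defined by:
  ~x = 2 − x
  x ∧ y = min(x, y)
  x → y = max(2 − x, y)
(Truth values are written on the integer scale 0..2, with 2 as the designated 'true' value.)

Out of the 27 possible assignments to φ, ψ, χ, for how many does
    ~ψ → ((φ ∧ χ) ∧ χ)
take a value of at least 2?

11

value 2: 11 assignments (counts)
value 1: 11 assignments
value 0: 5 assignments
So 11 of the 27 assignments meet the threshold.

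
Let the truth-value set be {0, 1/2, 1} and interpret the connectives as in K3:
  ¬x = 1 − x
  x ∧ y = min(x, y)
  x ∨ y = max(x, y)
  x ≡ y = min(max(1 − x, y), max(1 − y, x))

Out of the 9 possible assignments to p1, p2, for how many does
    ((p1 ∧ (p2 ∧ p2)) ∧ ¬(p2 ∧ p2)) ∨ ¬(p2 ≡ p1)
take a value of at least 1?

2

p1 = 0, p2 = 0 ↦ 0  <
p1 = 0, p2 = 1/2 ↦ 1/2  <
p1 = 0, p2 = 1 ↦ 1  ≥
p1 = 1/2, p2 = 0 ↦ 1/2  <
p1 = 1/2, p2 = 1/2 ↦ 1/2  <
p1 = 1/2, p2 = 1 ↦ 1/2  <
p1 = 1, p2 = 0 ↦ 1  ≥
p1 = 1, p2 = 1/2 ↦ 1/2  <
p1 = 1, p2 = 1 ↦ 0  <
So 2 of the 9 assignments meet the threshold.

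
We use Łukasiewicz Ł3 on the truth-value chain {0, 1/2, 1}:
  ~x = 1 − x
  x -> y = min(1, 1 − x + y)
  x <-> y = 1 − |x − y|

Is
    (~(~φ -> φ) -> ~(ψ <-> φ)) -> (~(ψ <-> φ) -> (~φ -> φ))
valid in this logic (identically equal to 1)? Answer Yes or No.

No

Counterexample: take φ = 0, ψ = 1.
~φ = ~0 = 1
~φ -> φ = 1 -> 0 = 0
~(~φ -> φ) = ~0 = 1
ψ <-> φ = 1 <-> 0 = 0
~(ψ <-> φ) = ~0 = 1
~(~φ -> φ) -> ~(ψ <-> φ) = 1 -> 1 = 1
ψ <-> φ = 1 <-> 0 = 0
~(ψ <-> φ) = ~0 = 1
~φ = ~0 = 1
~φ -> φ = 1 -> 0 = 0
~(ψ <-> φ) -> (~φ -> φ) = 1 -> 0 = 0
(~(~φ -> φ) -> ~(ψ <-> φ)) -> (~(ψ <-> φ) -> (~φ -> φ)) = 1 -> 0 = 0
This gives 0 ≠ 1.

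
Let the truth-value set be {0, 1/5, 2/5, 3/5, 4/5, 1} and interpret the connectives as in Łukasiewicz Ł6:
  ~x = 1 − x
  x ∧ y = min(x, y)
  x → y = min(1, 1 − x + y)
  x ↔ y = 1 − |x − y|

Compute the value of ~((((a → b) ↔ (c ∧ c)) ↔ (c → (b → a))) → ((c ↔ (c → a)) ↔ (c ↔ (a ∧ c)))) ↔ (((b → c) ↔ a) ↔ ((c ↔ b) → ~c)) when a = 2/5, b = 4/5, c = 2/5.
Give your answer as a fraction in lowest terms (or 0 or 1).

1/5

a → b = 2/5 → 4/5 = 1
c ∧ c = 2/5 ∧ 2/5 = 2/5
(a → b) ↔ (c ∧ c) = 1 ↔ 2/5 = 2/5
b → a = 4/5 → 2/5 = 3/5
c → (b → a) = 2/5 → 3/5 = 1
((a → b) ↔ (c ∧ c)) ↔ (c → (b → a)) = 2/5 ↔ 1 = 2/5
c → a = 2/5 → 2/5 = 1
c ↔ (c → a) = 2/5 ↔ 1 = 2/5
a ∧ c = 2/5 ∧ 2/5 = 2/5
c ↔ (a ∧ c) = 2/5 ↔ 2/5 = 1
(c ↔ (c → a)) ↔ (c ↔ (a ∧ c)) = 2/5 ↔ 1 = 2/5
(((a → b) ↔ (c ∧ c)) ↔ (c → (b → a))) → ((c ↔ (c → a)) ↔ (c ↔ (a ∧ c))) = 2/5 → 2/5 = 1
~((((a → b) ↔ (c ∧ c)) ↔ (c → (b → a))) → ((c ↔ (c → a)) ↔ (c ↔ (a ∧ c)))) = ~1 = 0
b → c = 4/5 → 2/5 = 3/5
(b → c) ↔ a = 3/5 ↔ 2/5 = 4/5
c ↔ b = 2/5 ↔ 4/5 = 3/5
~c = ~2/5 = 3/5
(c ↔ b) → ~c = 3/5 → 3/5 = 1
((b → c) ↔ a) ↔ ((c ↔ b) → ~c) = 4/5 ↔ 1 = 4/5
~((((a → b) ↔ (c ∧ c)) ↔ (c → (b → a))) → ((c ↔ (c → a)) ↔ (c ↔ (a ∧ c)))) ↔ (((b → c) ↔ a) ↔ ((c ↔ b) → ~c)) = 0 ↔ 4/5 = 1/5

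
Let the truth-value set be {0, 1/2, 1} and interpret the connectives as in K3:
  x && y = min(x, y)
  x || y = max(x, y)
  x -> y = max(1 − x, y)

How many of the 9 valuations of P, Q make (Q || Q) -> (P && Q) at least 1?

P = 0, Q = 0 ↦ 1  ≥
P = 0, Q = 1/2 ↦ 1/2  <
P = 0, Q = 1 ↦ 0  <
P = 1/2, Q = 0 ↦ 1  ≥
P = 1/2, Q = 1/2 ↦ 1/2  <
P = 1/2, Q = 1 ↦ 1/2  <
P = 1, Q = 0 ↦ 1  ≥
P = 1, Q = 1/2 ↦ 1/2  <
P = 1, Q = 1 ↦ 1  ≥
So 4 of the 9 assignments meet the threshold.

4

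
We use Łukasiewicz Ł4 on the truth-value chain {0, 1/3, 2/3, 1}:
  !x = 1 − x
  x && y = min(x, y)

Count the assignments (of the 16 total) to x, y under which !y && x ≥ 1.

x = 0, y = 0 ↦ 0  <
x = 0, y = 1/3 ↦ 0  <
x = 0, y = 2/3 ↦ 0  <
x = 0, y = 1 ↦ 0  <
x = 1/3, y = 0 ↦ 1/3  <
x = 1/3, y = 1/3 ↦ 1/3  <
x = 1/3, y = 2/3 ↦ 1/3  <
x = 1/3, y = 1 ↦ 0  <
x = 2/3, y = 0 ↦ 2/3  <
x = 2/3, y = 1/3 ↦ 2/3  <
x = 2/3, y = 2/3 ↦ 1/3  <
x = 2/3, y = 1 ↦ 0  <
x = 1, y = 0 ↦ 1  ≥
x = 1, y = 1/3 ↦ 2/3  <
x = 1, y = 2/3 ↦ 1/3  <
x = 1, y = 1 ↦ 0  <
So 1 of the 16 assignments meets the threshold.

1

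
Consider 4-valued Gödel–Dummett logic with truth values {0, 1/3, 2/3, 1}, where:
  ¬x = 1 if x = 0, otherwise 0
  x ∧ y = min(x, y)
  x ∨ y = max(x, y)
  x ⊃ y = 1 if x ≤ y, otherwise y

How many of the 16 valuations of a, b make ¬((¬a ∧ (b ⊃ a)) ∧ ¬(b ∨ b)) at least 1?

a = 0, b = 0 ↦ 0  <
a = 0, b = 1/3 ↦ 1  ≥
a = 0, b = 2/3 ↦ 1  ≥
a = 0, b = 1 ↦ 1  ≥
a = 1/3, b = 0 ↦ 1  ≥
a = 1/3, b = 1/3 ↦ 1  ≥
a = 1/3, b = 2/3 ↦ 1  ≥
a = 1/3, b = 1 ↦ 1  ≥
a = 2/3, b = 0 ↦ 1  ≥
a = 2/3, b = 1/3 ↦ 1  ≥
a = 2/3, b = 2/3 ↦ 1  ≥
a = 2/3, b = 1 ↦ 1  ≥
a = 1, b = 0 ↦ 1  ≥
a = 1, b = 1/3 ↦ 1  ≥
a = 1, b = 2/3 ↦ 1  ≥
a = 1, b = 1 ↦ 1  ≥
So 15 of the 16 assignments meet the threshold.

15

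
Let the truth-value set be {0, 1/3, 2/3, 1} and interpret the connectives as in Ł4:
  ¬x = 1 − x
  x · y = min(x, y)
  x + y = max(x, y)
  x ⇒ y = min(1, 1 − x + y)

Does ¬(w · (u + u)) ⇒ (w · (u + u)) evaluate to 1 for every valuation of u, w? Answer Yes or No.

No

Counterexample: take u = 0, w = 0.
u + u = 0 + 0 = 0
w · (u + u) = 0 · 0 = 0
¬(w · (u + u)) = ¬0 = 1
¬(w · (u + u)) ⇒ (w · (u + u)) = 1 ⇒ 0 = 0
This gives 0 ≠ 1.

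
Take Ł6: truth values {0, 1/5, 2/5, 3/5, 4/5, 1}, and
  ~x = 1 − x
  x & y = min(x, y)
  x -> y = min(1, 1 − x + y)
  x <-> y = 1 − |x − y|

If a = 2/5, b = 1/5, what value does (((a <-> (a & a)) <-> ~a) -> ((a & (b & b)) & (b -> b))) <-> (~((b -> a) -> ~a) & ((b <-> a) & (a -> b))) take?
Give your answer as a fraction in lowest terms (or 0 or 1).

a & a = 2/5 & 2/5 = 2/5
a <-> (a & a) = 2/5 <-> 2/5 = 1
~a = ~2/5 = 3/5
(a <-> (a & a)) <-> ~a = 1 <-> 3/5 = 3/5
b & b = 1/5 & 1/5 = 1/5
a & (b & b) = 2/5 & 1/5 = 1/5
b -> b = 1/5 -> 1/5 = 1
(a & (b & b)) & (b -> b) = 1/5 & 1 = 1/5
((a <-> (a & a)) <-> ~a) -> ((a & (b & b)) & (b -> b)) = 3/5 -> 1/5 = 3/5
b -> a = 1/5 -> 2/5 = 1
~a = ~2/5 = 3/5
(b -> a) -> ~a = 1 -> 3/5 = 3/5
~((b -> a) -> ~a) = ~3/5 = 2/5
b <-> a = 1/5 <-> 2/5 = 4/5
a -> b = 2/5 -> 1/5 = 4/5
(b <-> a) & (a -> b) = 4/5 & 4/5 = 4/5
~((b -> a) -> ~a) & ((b <-> a) & (a -> b)) = 2/5 & 4/5 = 2/5
(((a <-> (a & a)) <-> ~a) -> ((a & (b & b)) & (b -> b))) <-> (~((b -> a) -> ~a) & ((b <-> a) & (a -> b))) = 3/5 <-> 2/5 = 4/5

4/5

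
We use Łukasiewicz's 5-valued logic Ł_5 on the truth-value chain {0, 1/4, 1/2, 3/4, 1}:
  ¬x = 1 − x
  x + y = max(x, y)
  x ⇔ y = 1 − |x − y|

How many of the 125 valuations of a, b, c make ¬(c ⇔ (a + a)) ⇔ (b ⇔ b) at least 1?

value 1: 10 assignments (counts)
value 3/4: 20 assignments
value 1/2: 30 assignments
value 1/4: 40 assignments
value 0: 25 assignments
So 10 of the 125 assignments meet the threshold.

10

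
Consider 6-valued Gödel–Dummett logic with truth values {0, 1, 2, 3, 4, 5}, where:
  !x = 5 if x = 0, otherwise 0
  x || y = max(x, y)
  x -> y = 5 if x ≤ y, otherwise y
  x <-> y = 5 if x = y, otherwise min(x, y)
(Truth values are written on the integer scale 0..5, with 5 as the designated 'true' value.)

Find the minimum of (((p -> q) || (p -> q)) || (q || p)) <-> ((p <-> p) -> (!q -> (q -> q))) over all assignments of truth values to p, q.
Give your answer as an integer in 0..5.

Take p = 1, q = 0:
p -> q = 1 -> 0 = 0
p -> q = 1 -> 0 = 0
(p -> q) || (p -> q) = 0 || 0 = 0
q || p = 0 || 1 = 1
((p -> q) || (p -> q)) || (q || p) = 0 || 1 = 1
p <-> p = 1 <-> 1 = 5
!q = !0 = 5
q -> q = 0 -> 0 = 5
!q -> (q -> q) = 5 -> 5 = 5
(p <-> p) -> (!q -> (q -> q)) = 5 -> 5 = 5
(((p -> q) || (p -> q)) || (q || p)) <-> ((p <-> p) -> (!q -> (q -> q))) = 1 <-> 5 = 1
No assignment yields a value below 1, so this is the minimum.

1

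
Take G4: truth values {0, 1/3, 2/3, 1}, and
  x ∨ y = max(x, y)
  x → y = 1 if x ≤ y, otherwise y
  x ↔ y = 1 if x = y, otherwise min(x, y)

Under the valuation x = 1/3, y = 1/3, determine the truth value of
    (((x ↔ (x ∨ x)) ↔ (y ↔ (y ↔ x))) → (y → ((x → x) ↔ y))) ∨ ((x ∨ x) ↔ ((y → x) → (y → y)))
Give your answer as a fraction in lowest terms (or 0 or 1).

1

x ∨ x = 1/3 ∨ 1/3 = 1/3
x ↔ (x ∨ x) = 1/3 ↔ 1/3 = 1
y ↔ x = 1/3 ↔ 1/3 = 1
y ↔ (y ↔ x) = 1/3 ↔ 1 = 1/3
(x ↔ (x ∨ x)) ↔ (y ↔ (y ↔ x)) = 1 ↔ 1/3 = 1/3
x → x = 1/3 → 1/3 = 1
(x → x) ↔ y = 1 ↔ 1/3 = 1/3
y → ((x → x) ↔ y) = 1/3 → 1/3 = 1
((x ↔ (x ∨ x)) ↔ (y ↔ (y ↔ x))) → (y → ((x → x) ↔ y)) = 1/3 → 1 = 1
x ∨ x = 1/3 ∨ 1/3 = 1/3
y → x = 1/3 → 1/3 = 1
y → y = 1/3 → 1/3 = 1
(y → x) → (y → y) = 1 → 1 = 1
(x ∨ x) ↔ ((y → x) → (y → y)) = 1/3 ↔ 1 = 1/3
(((x ↔ (x ∨ x)) ↔ (y ↔ (y ↔ x))) → (y → ((x → x) ↔ y))) ∨ ((x ∨ x) ↔ ((y → x) → (y → y))) = 1 ∨ 1/3 = 1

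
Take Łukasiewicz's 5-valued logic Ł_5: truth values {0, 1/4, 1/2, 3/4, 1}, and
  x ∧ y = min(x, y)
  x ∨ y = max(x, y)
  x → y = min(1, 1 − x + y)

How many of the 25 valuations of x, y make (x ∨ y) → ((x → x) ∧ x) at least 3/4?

19

value 1: 15 assignments (counts)
value 3/4: 4 assignments (counts)
value 1/2: 3 assignments
value 1/4: 2 assignments
value 0: 1 assignment
So 19 of the 25 assignments meet the threshold.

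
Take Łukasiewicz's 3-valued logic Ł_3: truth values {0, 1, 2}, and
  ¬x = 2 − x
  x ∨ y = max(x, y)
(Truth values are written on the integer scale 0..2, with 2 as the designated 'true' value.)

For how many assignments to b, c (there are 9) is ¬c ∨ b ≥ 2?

b = 0, c = 0 ↦ 2  ≥
b = 0, c = 1 ↦ 1  <
b = 0, c = 2 ↦ 0  <
b = 1, c = 0 ↦ 2  ≥
b = 1, c = 1 ↦ 1  <
b = 1, c = 2 ↦ 1  <
b = 2, c = 0 ↦ 2  ≥
b = 2, c = 1 ↦ 2  ≥
b = 2, c = 2 ↦ 2  ≥
So 5 of the 9 assignments meet the threshold.

5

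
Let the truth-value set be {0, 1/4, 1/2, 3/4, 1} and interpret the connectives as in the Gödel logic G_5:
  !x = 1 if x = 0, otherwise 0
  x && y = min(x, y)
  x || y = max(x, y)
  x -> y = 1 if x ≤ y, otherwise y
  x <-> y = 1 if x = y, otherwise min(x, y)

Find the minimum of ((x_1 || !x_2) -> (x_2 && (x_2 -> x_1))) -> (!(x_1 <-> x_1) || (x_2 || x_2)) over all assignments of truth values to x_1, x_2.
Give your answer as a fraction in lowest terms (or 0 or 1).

1/4

Take x_1 = 0, x_2 = 1/4:
!x_2 = !1/4 = 0
x_1 || !x_2 = 0 || 0 = 0
x_2 -> x_1 = 1/4 -> 0 = 0
x_2 && (x_2 -> x_1) = 1/4 && 0 = 0
(x_1 || !x_2) -> (x_2 && (x_2 -> x_1)) = 0 -> 0 = 1
x_1 <-> x_1 = 0 <-> 0 = 1
!(x_1 <-> x_1) = !1 = 0
x_2 || x_2 = 1/4 || 1/4 = 1/4
!(x_1 <-> x_1) || (x_2 || x_2) = 0 || 1/4 = 1/4
((x_1 || !x_2) -> (x_2 && (x_2 -> x_1))) -> (!(x_1 <-> x_1) || (x_2 || x_2)) = 1 -> 1/4 = 1/4
No assignment yields a value below 1/4, so this is the minimum.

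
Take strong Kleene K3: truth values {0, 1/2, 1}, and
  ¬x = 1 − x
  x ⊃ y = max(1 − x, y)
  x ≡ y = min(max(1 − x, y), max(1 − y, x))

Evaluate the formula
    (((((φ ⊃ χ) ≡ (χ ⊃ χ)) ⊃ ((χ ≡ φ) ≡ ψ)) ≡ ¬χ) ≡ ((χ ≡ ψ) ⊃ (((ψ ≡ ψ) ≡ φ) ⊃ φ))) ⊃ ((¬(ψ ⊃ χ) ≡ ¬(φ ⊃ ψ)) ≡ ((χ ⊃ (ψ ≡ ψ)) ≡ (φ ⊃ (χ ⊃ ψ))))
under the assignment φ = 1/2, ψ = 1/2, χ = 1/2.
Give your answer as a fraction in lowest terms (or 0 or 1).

φ ⊃ χ = 1/2 ⊃ 1/2 = 1/2
χ ⊃ χ = 1/2 ⊃ 1/2 = 1/2
(φ ⊃ χ) ≡ (χ ⊃ χ) = 1/2 ≡ 1/2 = 1/2
χ ≡ φ = 1/2 ≡ 1/2 = 1/2
(χ ≡ φ) ≡ ψ = 1/2 ≡ 1/2 = 1/2
((φ ⊃ χ) ≡ (χ ⊃ χ)) ⊃ ((χ ≡ φ) ≡ ψ) = 1/2 ⊃ 1/2 = 1/2
¬χ = ¬1/2 = 1/2
(((φ ⊃ χ) ≡ (χ ⊃ χ)) ⊃ ((χ ≡ φ) ≡ ψ)) ≡ ¬χ = 1/2 ≡ 1/2 = 1/2
χ ≡ ψ = 1/2 ≡ 1/2 = 1/2
ψ ≡ ψ = 1/2 ≡ 1/2 = 1/2
(ψ ≡ ψ) ≡ φ = 1/2 ≡ 1/2 = 1/2
((ψ ≡ ψ) ≡ φ) ⊃ φ = 1/2 ⊃ 1/2 = 1/2
(χ ≡ ψ) ⊃ (((ψ ≡ ψ) ≡ φ) ⊃ φ) = 1/2 ⊃ 1/2 = 1/2
((((φ ⊃ χ) ≡ (χ ⊃ χ)) ⊃ ((χ ≡ φ) ≡ ψ)) ≡ ¬χ) ≡ ((χ ≡ ψ) ⊃ (((ψ ≡ ψ) ≡ φ) ⊃ φ)) = 1/2 ≡ 1/2 = 1/2
ψ ⊃ χ = 1/2 ⊃ 1/2 = 1/2
¬(ψ ⊃ χ) = ¬1/2 = 1/2
φ ⊃ ψ = 1/2 ⊃ 1/2 = 1/2
¬(φ ⊃ ψ) = ¬1/2 = 1/2
¬(ψ ⊃ χ) ≡ ¬(φ ⊃ ψ) = 1/2 ≡ 1/2 = 1/2
ψ ≡ ψ = 1/2 ≡ 1/2 = 1/2
χ ⊃ (ψ ≡ ψ) = 1/2 ⊃ 1/2 = 1/2
χ ⊃ ψ = 1/2 ⊃ 1/2 = 1/2
φ ⊃ (χ ⊃ ψ) = 1/2 ⊃ 1/2 = 1/2
(χ ⊃ (ψ ≡ ψ)) ≡ (φ ⊃ (χ ⊃ ψ)) = 1/2 ≡ 1/2 = 1/2
(¬(ψ ⊃ χ) ≡ ¬(φ ⊃ ψ)) ≡ ((χ ⊃ (ψ ≡ ψ)) ≡ (φ ⊃ (χ ⊃ ψ))) = 1/2 ≡ 1/2 = 1/2
(((((φ ⊃ χ) ≡ (χ ⊃ χ)) ⊃ ((χ ≡ φ) ≡ ψ)) ≡ ¬χ) ≡ ((χ ≡ ψ) ⊃ (((ψ ≡ ψ) ≡ φ) ⊃ φ))) ⊃ ((¬(ψ ⊃ χ) ≡ ¬(φ ⊃ ψ)) ≡ ((χ ⊃ (ψ ≡ ψ)) ≡ (φ ⊃ (χ ⊃ ψ)))) = 1/2 ⊃ 1/2 = 1/2

1/2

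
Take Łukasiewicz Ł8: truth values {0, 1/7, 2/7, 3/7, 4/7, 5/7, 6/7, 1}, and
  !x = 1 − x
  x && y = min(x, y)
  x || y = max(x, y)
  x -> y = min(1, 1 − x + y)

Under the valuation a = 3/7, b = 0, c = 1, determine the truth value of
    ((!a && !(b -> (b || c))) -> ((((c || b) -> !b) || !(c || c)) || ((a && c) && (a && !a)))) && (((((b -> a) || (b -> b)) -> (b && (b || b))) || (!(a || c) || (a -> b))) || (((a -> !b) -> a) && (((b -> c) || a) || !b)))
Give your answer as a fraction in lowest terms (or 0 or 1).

4/7

!a = !3/7 = 4/7
b || c = 0 || 1 = 1
b -> (b || c) = 0 -> 1 = 1
!(b -> (b || c)) = !1 = 0
!a && !(b -> (b || c)) = 4/7 && 0 = 0
c || b = 1 || 0 = 1
!b = !0 = 1
(c || b) -> !b = 1 -> 1 = 1
c || c = 1 || 1 = 1
!(c || c) = !1 = 0
((c || b) -> !b) || !(c || c) = 1 || 0 = 1
a && c = 3/7 && 1 = 3/7
!a = !3/7 = 4/7
a && !a = 3/7 && 4/7 = 3/7
(a && c) && (a && !a) = 3/7 && 3/7 = 3/7
(((c || b) -> !b) || !(c || c)) || ((a && c) && (a && !a)) = 1 || 3/7 = 1
(!a && !(b -> (b || c))) -> ((((c || b) -> !b) || !(c || c)) || ((a && c) && (a && !a))) = 0 -> 1 = 1
b -> a = 0 -> 3/7 = 1
b -> b = 0 -> 0 = 1
(b -> a) || (b -> b) = 1 || 1 = 1
b || b = 0 || 0 = 0
b && (b || b) = 0 && 0 = 0
((b -> a) || (b -> b)) -> (b && (b || b)) = 1 -> 0 = 0
a || c = 3/7 || 1 = 1
!(a || c) = !1 = 0
a -> b = 3/7 -> 0 = 4/7
!(a || c) || (a -> b) = 0 || 4/7 = 4/7
(((b -> a) || (b -> b)) -> (b && (b || b))) || (!(a || c) || (a -> b)) = 0 || 4/7 = 4/7
!b = !0 = 1
a -> !b = 3/7 -> 1 = 1
(a -> !b) -> a = 1 -> 3/7 = 3/7
b -> c = 0 -> 1 = 1
(b -> c) || a = 1 || 3/7 = 1
!b = !0 = 1
((b -> c) || a) || !b = 1 || 1 = 1
((a -> !b) -> a) && (((b -> c) || a) || !b) = 3/7 && 1 = 3/7
((((b -> a) || (b -> b)) -> (b && (b || b))) || (!(a || c) || (a -> b))) || (((a -> !b) -> a) && (((b -> c) || a) || !b)) = 4/7 || 3/7 = 4/7
((!a && !(b -> (b || c))) -> ((((c || b) -> !b) || !(c || c)) || ((a && c) && (a && !a)))) && (((((b -> a) || (b -> b)) -> (b && (b || b))) || (!(a || c) || (a -> b))) || (((a -> !b) -> a) && (((b -> c) || a) || !b))) = 1 && 4/7 = 4/7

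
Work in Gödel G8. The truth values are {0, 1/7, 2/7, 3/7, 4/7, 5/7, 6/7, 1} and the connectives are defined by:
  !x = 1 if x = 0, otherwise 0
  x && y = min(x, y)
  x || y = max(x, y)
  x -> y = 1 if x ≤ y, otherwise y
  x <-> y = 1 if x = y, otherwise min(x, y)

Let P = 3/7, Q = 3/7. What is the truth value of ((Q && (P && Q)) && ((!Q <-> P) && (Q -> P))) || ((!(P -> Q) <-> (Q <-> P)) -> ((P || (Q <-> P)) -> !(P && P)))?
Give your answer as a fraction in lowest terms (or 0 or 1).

P && Q = 3/7 && 3/7 = 3/7
Q && (P && Q) = 3/7 && 3/7 = 3/7
!Q = !3/7 = 0
!Q <-> P = 0 <-> 3/7 = 0
Q -> P = 3/7 -> 3/7 = 1
(!Q <-> P) && (Q -> P) = 0 && 1 = 0
(Q && (P && Q)) && ((!Q <-> P) && (Q -> P)) = 3/7 && 0 = 0
P -> Q = 3/7 -> 3/7 = 1
!(P -> Q) = !1 = 0
Q <-> P = 3/7 <-> 3/7 = 1
!(P -> Q) <-> (Q <-> P) = 0 <-> 1 = 0
Q <-> P = 3/7 <-> 3/7 = 1
P || (Q <-> P) = 3/7 || 1 = 1
P && P = 3/7 && 3/7 = 3/7
!(P && P) = !3/7 = 0
(P || (Q <-> P)) -> !(P && P) = 1 -> 0 = 0
(!(P -> Q) <-> (Q <-> P)) -> ((P || (Q <-> P)) -> !(P && P)) = 0 -> 0 = 1
((Q && (P && Q)) && ((!Q <-> P) && (Q -> P))) || ((!(P -> Q) <-> (Q <-> P)) -> ((P || (Q <-> P)) -> !(P && P))) = 0 || 1 = 1

1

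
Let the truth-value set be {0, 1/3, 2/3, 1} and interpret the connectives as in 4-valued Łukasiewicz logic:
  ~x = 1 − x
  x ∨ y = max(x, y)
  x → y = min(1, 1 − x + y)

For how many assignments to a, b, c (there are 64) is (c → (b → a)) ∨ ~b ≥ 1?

value 1: 54 assignments (counts)
value 2/3: 6 assignments
value 1/3: 3 assignments
value 0: 1 assignment
So 54 of the 64 assignments meet the threshold.

54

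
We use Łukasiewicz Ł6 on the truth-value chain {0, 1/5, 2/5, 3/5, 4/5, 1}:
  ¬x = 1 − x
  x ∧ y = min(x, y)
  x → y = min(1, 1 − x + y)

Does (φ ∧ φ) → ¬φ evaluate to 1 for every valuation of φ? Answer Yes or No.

Counterexample: take φ = 3/5.
φ ∧ φ = 3/5 ∧ 3/5 = 3/5
¬φ = ¬3/5 = 2/5
(φ ∧ φ) → ¬φ = 3/5 → 2/5 = 4/5
This gives 4/5 ≠ 1.

No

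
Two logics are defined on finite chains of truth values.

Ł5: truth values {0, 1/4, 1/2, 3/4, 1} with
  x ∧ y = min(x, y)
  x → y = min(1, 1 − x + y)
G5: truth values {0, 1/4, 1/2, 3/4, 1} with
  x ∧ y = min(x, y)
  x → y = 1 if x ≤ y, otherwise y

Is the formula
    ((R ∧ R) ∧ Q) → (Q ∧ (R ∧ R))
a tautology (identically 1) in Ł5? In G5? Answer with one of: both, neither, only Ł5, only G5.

both

In Ł5: every assignment gives 1 — tautology.
In G5: every assignment gives 1 — tautology.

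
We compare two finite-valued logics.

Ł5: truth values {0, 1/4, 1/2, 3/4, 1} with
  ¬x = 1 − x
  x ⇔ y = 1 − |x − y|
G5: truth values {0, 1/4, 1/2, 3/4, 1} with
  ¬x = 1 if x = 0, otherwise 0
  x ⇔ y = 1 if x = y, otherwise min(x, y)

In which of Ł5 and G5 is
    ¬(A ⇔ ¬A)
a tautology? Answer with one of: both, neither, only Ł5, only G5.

only G5

In Ł5: at A = 1/4 the value is 1/2 — not a tautology.
In G5: every assignment gives 1 — tautology.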